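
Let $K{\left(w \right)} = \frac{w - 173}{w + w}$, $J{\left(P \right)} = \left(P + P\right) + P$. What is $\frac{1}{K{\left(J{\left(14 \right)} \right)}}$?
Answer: $- \frac{84}{131} \approx -0.64122$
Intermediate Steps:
$J{\left(P \right)} = 3 P$ ($J{\left(P \right)} = 2 P + P = 3 P$)
$K{\left(w \right)} = \frac{-173 + w}{2 w}$
$\frac{1}{K{\left(J{\left(14 \right)} \right)}} = \frac{1}{\frac{1}{2} \frac{1}{3 \cdot 14} \left(-173 + 3 \cdot 14\right)} = \frac{1}{\frac{1}{2} \cdot \frac{1}{42} \left(-173 + 42\right)} = \frac{1}{\frac{1}{2} \cdot \frac{1}{42} \left(-131\right)} = \frac{1}{- \frac{131}{84}} = - \frac{84}{131}$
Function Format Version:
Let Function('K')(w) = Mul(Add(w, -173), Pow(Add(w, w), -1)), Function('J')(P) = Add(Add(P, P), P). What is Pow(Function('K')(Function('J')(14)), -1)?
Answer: Rational(-84, 131) ≈ -0.64122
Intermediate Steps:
Function('J')(P) = Mul(3, P) (Function('J')(P) = Add(Mul(2, P), P) = Mul(3, P))
Function('K')(w) = Mul(Rational(1, 2), Pow(w, -1), Add(-173, w)) (Function('K')(w) = Mul(Add(-173, w), Pow(Mul(2, w), -1)) = Mul(Add(-173, w), Mul(Rational(1, 2), Pow(w, -1))) = Mul(Rational(1, 2), Pow(w, -1), Add(-173, w)))
Pow(Function('K')(Function('J')(14)), -1) = Pow(Mul(Rational(1, 2), Pow(Mul(3, 14), -1), Add(-173, Mul(3, 14))), -1) = Pow(Mul(Rational(1, 2), Pow(42, -1), Add(-173, 42)), -1) = Pow(Mul(Rational(1, 2), Rational(1, 42), -131), -1) = Pow(Rational(-131, 84), -1) = Rational(-84, 131)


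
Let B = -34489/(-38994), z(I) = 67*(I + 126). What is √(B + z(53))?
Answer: √18237085571814/38994 ≈ 109.52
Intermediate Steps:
z(I) = 8442 + 67*I (z(I) = 67*(126 + I) = 8442 + 67*I)
B = 34489/38994 (B = -34489*(-1/38994) = 34489/38994 ≈ 0.88447)
√(B + z(53)) = √(34489/38994 + (8442 + 67*53)) = √(34489/38994 + (8442 + 3551)) = √(34489/38994 + 11993) = √(467689531/38994) = √18237085571814/38994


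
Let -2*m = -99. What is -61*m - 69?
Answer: -6177/2 ≈ -3088.5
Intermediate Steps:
m = 99/2 (m = -½*(-99) = 99/2 ≈ 49.500)
-61*m - 69 = -61*99/2 - 69 = -6039/2 - 69 = -6177/2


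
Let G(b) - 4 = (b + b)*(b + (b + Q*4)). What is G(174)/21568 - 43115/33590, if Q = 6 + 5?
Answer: 91311087/18111728 ≈ 5.0415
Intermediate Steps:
Q = 11
G(b) = 4 + 2*b*(44 + 2*b) (G(b) = 4 + (b + b)*(b + (b + 11*4)) = 4 + (2*b)*(b + (b + 44)) = 4 + (2*b)*(b + (44 + b)) = 4 + (2*b)*(44 + 2*b) = 4 + 2*b*(44 + 2*b))
G(174)/21568 - 43115/33590 = (4 + 4*174**2 + 88*174)/21568 - 43115/33590 = (4 + 4*30276 + 15312)*(1/21568) - 43115*1/33590 = (4 + 121104 + 15312)*(1/21568) - 8623/6718 = 136420*(1/21568) - 8623/6718 = 34105/5392 - 8623/6718 = 91311087/18111728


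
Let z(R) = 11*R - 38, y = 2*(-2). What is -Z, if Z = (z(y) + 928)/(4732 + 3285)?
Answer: -846/8017 ≈ -0.10553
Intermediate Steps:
y = -4
z(R) = -38 + 11*R
Z = 846/8017 (Z = ((-38 + 11*(-4)) + 928)/(4732 + 3285) = ((-38 - 44) + 928)/8017 = (-82 + 928)*(1/8017) = 846*(1/8017) = 846/8017 ≈ 0.10553)
-Z = -1*846/8017 = -846/8017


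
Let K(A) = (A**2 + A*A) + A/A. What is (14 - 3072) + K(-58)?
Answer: 3671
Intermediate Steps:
K(A) = 1 + 2*A**2 (K(A) = (A**2 + A**2) + 1 = 2*A**2 + 1 = 1 + 2*A**2)
(14 - 3072) + K(-58) = (14 - 3072) + (1 + 2*(-58)**2) = -3058 + (1 + 2*3364) = -3058 + (1 + 6728) = -3058 + 6729 = 3671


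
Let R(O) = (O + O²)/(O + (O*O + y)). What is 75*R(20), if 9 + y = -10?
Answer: 31500/401 ≈ 78.554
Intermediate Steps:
y = -19 (y = -9 - 10 = -19)
R(O) = (O + O²)/(-19 + O + O²) (R(O) = (O + O²)/(O + (O*O - 19)) = (O + O²)/(O + (O² - 19)) = (O + O²)/(O + (-19 + O²)) = (O + O²)/(-19 + O + O²))
75*R(20) = 75*(20*(1 + 20)/(-19 + 20 + 20²)) = 75*(20*21/(-19 + 20 + 400)) = 75*(20*21/401) = 75*(20*(1/401)*21) = 75*(420/401) = 31500/401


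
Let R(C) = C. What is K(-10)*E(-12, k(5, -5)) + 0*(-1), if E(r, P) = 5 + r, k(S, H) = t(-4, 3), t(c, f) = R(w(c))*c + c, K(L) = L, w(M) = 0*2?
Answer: 70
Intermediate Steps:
w(M) = 0
t(c, f) = c (t(c, f) = 0*c + c = 0 + c = c)
k(S, H) = -4
K(-10)*E(-12, k(5, -5)) + 0*(-1) = -10*(5 - 12) + 0*(-1) = -10*(-7) + 0 = 70 + 0 = 70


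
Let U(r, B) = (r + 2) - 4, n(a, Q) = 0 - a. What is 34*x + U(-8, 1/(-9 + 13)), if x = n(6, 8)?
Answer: -214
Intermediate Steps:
n(a, Q) = -a
U(r, B) = -2 + r (U(r, B) = (2 + r) - 4 = -2 + r)
x = -6 (x = -1*6 = -6)
34*x + U(-8, 1/(-9 + 13)) = 34*(-6) + (-2 - 8) = -204 - 10 = -214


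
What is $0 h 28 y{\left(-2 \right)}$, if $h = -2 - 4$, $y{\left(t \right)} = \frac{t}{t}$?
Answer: $0$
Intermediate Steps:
$y{\left(t \right)} = 1$
$h = -6$
$0 h 28 y{\left(-2 \right)} = 0 \left(-6\right) 28 \cdot 1 = 0 \cdot 28 \cdot 1 = 0 \cdot 1 = 0$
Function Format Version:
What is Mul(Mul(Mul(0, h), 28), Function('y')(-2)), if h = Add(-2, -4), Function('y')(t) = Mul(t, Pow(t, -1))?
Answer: 0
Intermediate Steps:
Function('y')(t) = 1
h = -6
Mul(Mul(Mul(0, h), 28), Function('y')(-2)) = Mul(Mul(Mul(0, -6), 28), 1) = Mul(Mul(0, 28), 1) = Mul(0, 1) = 0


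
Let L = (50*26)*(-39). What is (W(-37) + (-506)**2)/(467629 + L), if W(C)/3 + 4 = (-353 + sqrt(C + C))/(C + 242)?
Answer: 52483861/85470445 + 3*I*sqrt(74)/85470445 ≈ 0.61406 + 3.0194e-7*I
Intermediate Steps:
W(C) = -12 + 3*(-353 + sqrt(2)*sqrt(C))/(242 + C) (W(C) = -12 + 3*((-353 + sqrt(C + C))/(C + 242)) = -12 + 3*((-353 + sqrt(2*C))/(242 + C)) = -12 + 3*((-353 + sqrt(2)*sqrt(C))/(242 + C)) = -12 + 3*(-353 + sqrt(2)*sqrt(C))/(242 + C))
L = -50700 (L = 1300*(-39) = -50700)
(W(-37) + (-506)**2)/(467629 + L) = (3*(-1321 - 4*(-37) + sqrt(2)*sqrt(-37))/(242 - 37) + (-506)**2)/(467629 - 50700) = (3*(-1321 + 148 + sqrt(2)*(I*sqrt(37)))/205 + 256036)/416929 = (3*(1/205)*(-1321 + 148 + I*sqrt(74)) + 256036)*(1/416929) = (3*(1/205)*(-1173 + I*sqrt(74)) + 256036)*(1/416929) = ((-3519/205 + 3*I*sqrt(74)/205) + 256036)*(1/416929) = (52483861/205 + 3*I*sqrt(74)/205)*(1/416929) = 52483861/85470445 + 3*I*sqrt(74)/85470445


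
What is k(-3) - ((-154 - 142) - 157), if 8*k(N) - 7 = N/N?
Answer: 454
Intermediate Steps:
k(N) = 1 (k(N) = 7/8 + (N/N)/8 = 7/8 + (1/8)*1 = 7/8 + 1/8 = 1)
k(-3) - ((-154 - 142) - 157) = 1 - ((-154 - 142) - 157) = 1 - (-296 - 157) = 1 - 1*(-453) = 1 + 453 = 454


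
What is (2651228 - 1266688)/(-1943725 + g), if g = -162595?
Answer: -69227/105316 ≈ -0.65733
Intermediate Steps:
(2651228 - 1266688)/(-1943725 + g) = (2651228 - 1266688)/(-1943725 - 162595) = 1384540/(-2106320) = 1384540*(-1/2106320) = -69227/105316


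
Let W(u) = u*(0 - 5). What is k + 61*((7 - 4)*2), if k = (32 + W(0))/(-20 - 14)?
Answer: 6206/17 ≈ 365.06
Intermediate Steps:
W(u) = -5*u (W(u) = u*(-5) = -5*u)
k = -16/17 (k = (32 - 5*0)/(-20 - 14) = (32 + 0)/(-34) = 32*(-1/34) = -16/17 ≈ -0.94118)
k + 61*((7 - 4)*2) = -16/17 + 61*((7 - 4)*2) = -16/17 + 61*(3*2) = -16/17 + 61*6 = -16/17 + 366 = 6206/17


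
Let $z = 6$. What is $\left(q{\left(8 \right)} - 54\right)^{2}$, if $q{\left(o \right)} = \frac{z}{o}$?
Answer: $\frac{45369}{16} \approx 2835.6$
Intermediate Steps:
$q{\left(o \right)} = \frac{6}{o}$
$\left(q{\left(8 \right)} - 54\right)^{2} = \left(\frac{6}{8} - 54\right)^{2} = \left(6 \cdot \frac{1}{8} - 54\right)^{2} = \left(\frac{3}{4} - 54\right)^{2} = \left(- \frac{213}{4}\right)^{2} = \frac{45369}{16}$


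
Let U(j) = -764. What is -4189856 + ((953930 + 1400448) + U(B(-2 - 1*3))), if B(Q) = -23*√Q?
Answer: -1836242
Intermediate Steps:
-4189856 + ((953930 + 1400448) + U(B(-2 - 1*3))) = -4189856 + ((953930 + 1400448) - 764) = -4189856 + (2354378 - 764) = -4189856 + 2353614 = -1836242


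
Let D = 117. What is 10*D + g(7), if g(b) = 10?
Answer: 1180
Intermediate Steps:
10*D + g(7) = 10*117 + 10 = 1170 + 10 = 1180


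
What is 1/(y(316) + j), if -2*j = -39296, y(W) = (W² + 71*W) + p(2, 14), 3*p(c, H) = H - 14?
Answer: 1/141940 ≈ 7.0452e-6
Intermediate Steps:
p(c, H) = -14/3 + H/3 (p(c, H) = (H - 14)/3 = (-14 + H)/3 = -14/3 + H/3)
y(W) = W² + 71*W (y(W) = (W² + 71*W) + (-14/3 + (⅓)*14) = (W² + 71*W) + (-14/3 + 14/3) = (W² + 71*W) + 0 = W² + 71*W)
j = 19648 (j = -½*(-39296) = 19648)
1/(y(316) + j) = 1/(316*(71 + 316) + 19648) = 1/(316*387 + 19648) = 1/(122292 + 19648) = 1/141940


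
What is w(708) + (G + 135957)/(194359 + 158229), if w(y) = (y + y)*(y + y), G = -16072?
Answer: 706958804813/352588 ≈ 2.0051e+6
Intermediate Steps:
w(y) = 4*y**2 (w(y) = (2*y)*(2*y) = 4*y**2)
w(708) + (G + 135957)/(194359 + 158229) = 4*708**2 + (-16072 + 135957)/(194359 + 158229) = 4*501264 + 119885/352588 = 2005056 + 119885*(1/352588) = 2005056 + 119885/352588 = 706958804813/352588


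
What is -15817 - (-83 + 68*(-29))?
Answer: -13762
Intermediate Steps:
-15817 - (-83 + 68*(-29)) = -15817 - (-83 - 1972) = -15817 - 1*(-2055) = -15817 + 2055 = -13762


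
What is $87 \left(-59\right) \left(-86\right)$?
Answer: $441438$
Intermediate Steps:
$87 \left(-59\right) \left(-86\right) = \left(-5133\right) \left(-86\right) = 441438$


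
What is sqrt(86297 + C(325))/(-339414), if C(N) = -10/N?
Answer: -sqrt(364604695)/22061910 ≈ -0.00086550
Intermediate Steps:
sqrt(86297 + C(325))/(-339414) = sqrt(86297 - 10/325)/(-339414) = sqrt(86297 - 10*1/325)*(-1/339414) = sqrt(86297 - 2/65)*(-1/339414) = sqrt(5609303/65)*(-1/339414) = (sqrt(364604695)/65)*(-1/339414) = -sqrt(364604695)/22061910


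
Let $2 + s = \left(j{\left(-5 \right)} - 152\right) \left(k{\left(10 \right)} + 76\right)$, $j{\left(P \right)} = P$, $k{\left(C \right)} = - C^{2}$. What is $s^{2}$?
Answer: $14182756$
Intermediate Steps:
$s = 3766$ ($s = -2 + \left(-5 - 152\right) \left(- 10^{2} + 76\right) = -2 - 157 \left(\left(-1\right) 100 + 76\right) = -2 - 157 \left(-100 + 76\right) = -2 - -3768 = -2 + 3768 = 3766$)
$s^{2} = 3766^{2} = 14182756$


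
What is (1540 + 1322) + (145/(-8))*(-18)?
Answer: 12753/4 ≈ 3188.3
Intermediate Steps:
(1540 + 1322) + (145/(-8))*(-18) = 2862 + (145*(-1/8))*(-18) = 2862 - 145/8*(-18) = 2862 + 1305/4 = 12753/4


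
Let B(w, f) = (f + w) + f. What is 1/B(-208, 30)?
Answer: -1/148 ≈ -0.0067568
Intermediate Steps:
B(w, f) = w + 2*f
1/B(-208, 30) = 1/(-208 + 2*30) = 1/(-208 + 60) = 1/(-148) = -1/148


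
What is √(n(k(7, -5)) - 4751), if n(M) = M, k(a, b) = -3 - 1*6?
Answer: 2*I*√1190 ≈ 68.993*I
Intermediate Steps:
k(a, b) = -9 (k(a, b) = -3 - 6 = -9)
√(n(k(7, -5)) - 4751) = √(-9 - 4751) = √(-4760) = 2*I*√1190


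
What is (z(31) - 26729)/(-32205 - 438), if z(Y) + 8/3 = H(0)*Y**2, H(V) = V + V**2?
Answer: 80195/97929 ≈ 0.81891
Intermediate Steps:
z(Y) = -8/3 (z(Y) = -8/3 + (0*(1 + 0))*Y**2 = -8/3 + (0*1)*Y**2 = -8/3 + 0*Y**2 = -8/3 + 0 = -8/3)
(z(31) - 26729)/(-32205 - 438) = (-8/3 - 26729)/(-32205 - 438) = -80195/3/(-32643) = -80195/3*(-1/32643) = 80195/97929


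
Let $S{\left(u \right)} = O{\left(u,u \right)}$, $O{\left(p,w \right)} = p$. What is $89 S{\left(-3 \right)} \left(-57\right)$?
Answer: $15219$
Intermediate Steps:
$S{\left(u \right)} = u$
$89 S{\left(-3 \right)} \left(-57\right) = 89 \left(-3\right) \left(-57\right) = \left(-267\right) \left(-57\right) = 15219$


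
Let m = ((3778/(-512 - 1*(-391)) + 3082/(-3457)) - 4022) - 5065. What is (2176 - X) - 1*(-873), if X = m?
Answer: 5089885860/418297 ≈ 12168.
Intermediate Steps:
m = -3814498307/418297 (m = ((3778/(-512 + 391) + 3082*(-1/3457)) - 4022) - 5065 = ((3778/(-121) - 3082/3457) - 4022) - 5065 = ((3778*(-1/121) - 3082/3457) - 4022) - 5065 = ((-3778/121 - 3082/3457) - 4022) - 5065 = (-13433468/418297 - 4022) - 5065 = -1695824002/418297 - 5065 = -3814498307/418297 ≈ -9119.1)
X = -3814498307/418297 ≈ -9119.1
(2176 - X) - 1*(-873) = (2176 - 1*(-3814498307/418297)) - 1*(-873) = (2176 + 3814498307/418297) + 873 = 4724712579/418297 + 873 = 5089885860/418297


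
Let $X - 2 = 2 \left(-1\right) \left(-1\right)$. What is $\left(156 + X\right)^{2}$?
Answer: $25600$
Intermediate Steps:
$X = 4$ ($X = 2 + 2 \left(-1\right) \left(-1\right) = 2 - -2 = 2 + 2 = 4$)
$\left(156 + X\right)^{2} = \left(156 + 4\right)^{2} = 160^{2} = 25600$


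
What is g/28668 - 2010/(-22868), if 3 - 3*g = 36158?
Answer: -163481125/491684868 ≈ -0.33249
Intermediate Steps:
g = -36155/3 (g = 1 - ⅓*36158 = 1 - 36158/3 = -36155/3 ≈ -12052.)
g/28668 - 2010/(-22868) = -36155/3/28668 - 2010/(-22868) = -36155/3*1/28668 - 2010*(-1/22868) = -36155/86004 + 1005/11434 = -163481125/491684868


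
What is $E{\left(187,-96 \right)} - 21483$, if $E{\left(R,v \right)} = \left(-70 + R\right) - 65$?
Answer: $-21431$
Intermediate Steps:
$E{\left(R,v \right)} = -135 + R$
$E{\left(187,-96 \right)} - 21483 = \left(-135 + 187\right) - 21483 = 52 - 21483 = -21431$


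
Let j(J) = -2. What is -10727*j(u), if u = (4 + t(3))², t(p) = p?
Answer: 21454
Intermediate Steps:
u = 49 (u = (4 + 3)² = 7² = 49)
-10727*j(u) = -10727*(-2) = 21454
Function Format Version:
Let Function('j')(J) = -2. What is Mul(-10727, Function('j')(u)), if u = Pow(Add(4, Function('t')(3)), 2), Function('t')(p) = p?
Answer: 21454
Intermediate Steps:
u = 49 (u = Pow(Add(4, 3), 2) = Pow(7, 2) = 49)
Mul(-10727, Function('j')(u)) = Mul(-10727, -2) = 21454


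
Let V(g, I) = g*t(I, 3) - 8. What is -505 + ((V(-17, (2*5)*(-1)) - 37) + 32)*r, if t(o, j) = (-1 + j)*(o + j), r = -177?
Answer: -40330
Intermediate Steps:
t(o, j) = (-1 + j)*(j + o)
V(g, I) = -8 + g*(6 + 2*I) (V(g, I) = g*(3² - 1*3 - I + 3*I) - 8 = g*(9 - 3 - I + 3*I) - 8 = g*(6 + 2*I) - 8 = -8 + g*(6 + 2*I))
-505 + ((V(-17, (2*5)*(-1)) - 37) + 32)*r = -505 + (((-8 + 2*(-17)*(3 + (2*5)*(-1))) - 37) + 32)*(-177) = -505 + (((-8 + 2*(-17)*(3 + 10*(-1))) - 37) + 32)*(-177) = -505 + (((-8 + 2*(-17)*(3 - 10)) - 37) + 32)*(-177) = -505 + (((-8 + 2*(-17)*(-7)) - 37) + 32)*(-177) = -505 + (((-8 + 238) - 37) + 32)*(-177) = -505 + ((230 - 37) + 32)*(-177) = -505 + (193 + 32)*(-177) = -505 + 225*(-177) = -505 - 39825 = -40330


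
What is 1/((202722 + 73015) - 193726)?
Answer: 1/82011 ≈ 1.2193e-5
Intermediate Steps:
1/((202722 + 73015) - 193726) = 1/(275737 - 193726) = 1/82011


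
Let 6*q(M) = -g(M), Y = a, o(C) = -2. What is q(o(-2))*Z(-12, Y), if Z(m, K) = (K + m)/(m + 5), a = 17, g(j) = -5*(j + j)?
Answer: 50/21 ≈ 2.3810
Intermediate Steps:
g(j) = -10*j
Y = 17
Z(m, K) = (K + m)/(5 + m)
q(M) = 5*M/3 (q(M) = (-(-10)*M)/6 = (10*M)/6 = 5*M/3)
q(o(-2))*Z(-12, Y) = ((5/3)*(-2))*((17 - 12)/(5 - 12)) = -10*5/(3*(-7)) = -(-10)*5/21 = -10/3*(-5/7) = 50/21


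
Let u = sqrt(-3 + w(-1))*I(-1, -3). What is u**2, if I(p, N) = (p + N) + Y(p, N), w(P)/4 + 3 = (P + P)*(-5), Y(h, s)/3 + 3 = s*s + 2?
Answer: 10000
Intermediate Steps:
Y(h, s) = -3 + 3*s**2 (Y(h, s) = -9 + 3*(s*s + 2) = -9 + 3*(s**2 + 2) = -9 + 3*(2 + s**2) = -9 + (6 + 3*s**2) = -3 + 3*s**2)
w(P) = -12 - 40*P (w(P) = -12 + 4*((P + P)*(-5)) = -12 + 4*((2*P)*(-5)) = -12 + 4*(-10*P) = -12 - 40*P)
I(p, N) = -3 + N + p + 3*N**2 (I(p, N) = (p + N) + (-3 + 3*N**2) = (N + p) + (-3 + 3*N**2) = -3 + N + p + 3*N**2)
u = 100 (u = sqrt(-3 + (-12 - 40*(-1)))*(-3 - 3 - 1 + 3*(-3)**2) = sqrt(-3 + (-12 + 40))*(-3 - 3 - 1 + 3*9) = sqrt(-3 + 28)*(-3 - 3 - 1 + 27) = sqrt(25)*20 = 5*20 = 100)
u**2 = 100**2 = 10000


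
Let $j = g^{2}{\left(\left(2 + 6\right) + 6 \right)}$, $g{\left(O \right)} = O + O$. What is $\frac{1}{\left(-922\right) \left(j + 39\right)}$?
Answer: $- \frac{1}{758806} \approx -1.3179 \cdot 10^{-6}$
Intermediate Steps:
$g{\left(O \right)} = 2 O$
$j = 784$ ($j = \left(2 \left(\left(2 + 6\right) + 6\right)\right)^{2} = \left(2 \left(8 + 6\right)\right)^{2} = \left(2 \cdot 14\right)^{2} = 28^{2} = 784$)
$\frac{1}{\left(-922\right) \left(j + 39\right)} = \frac{1}{\left(-922\right) \left(784 + 39\right)} = - \frac{1}{922 \cdot 823} = \left(- \frac{1}{922}\right) \frac{1}{823} = - \frac{1}{758806}$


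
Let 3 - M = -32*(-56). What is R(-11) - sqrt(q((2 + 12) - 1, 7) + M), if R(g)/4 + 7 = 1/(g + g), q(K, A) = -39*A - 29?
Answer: -310/11 - I*sqrt(2091) ≈ -28.182 - 45.727*I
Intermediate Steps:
q(K, A) = -29 - 39*A
R(g) = -28 + 2/g (R(g) = -28 + 4/(g + g) = -28 + 4/((2*g)) = -28 + 4*(1/(2*g)) = -28 + 2/g)
M = -1789 (M = 3 - (-32)*(-56) = 3 - 1*1792 = 3 - 1792 = -1789)
R(-11) - sqrt(q((2 + 12) - 1, 7) + M) = (-28 + 2/(-11)) - sqrt((-29 - 39*7) - 1789) = (-28 + 2*(-1/11)) - sqrt((-29 - 273) - 1789) = (-28 - 2/11) - sqrt(-302 - 1789) = -310/11 - sqrt(-2091) = -310/11 - I*sqrt(2091)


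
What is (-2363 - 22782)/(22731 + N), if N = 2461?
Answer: -535/536 ≈ -0.99813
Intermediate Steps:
(-2363 - 22782)/(22731 + N) = (-2363 - 22782)/(22731 + 2461) = -25145/25192 = -25145*1/25192 = -535/536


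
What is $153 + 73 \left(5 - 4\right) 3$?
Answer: $372$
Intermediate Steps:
$153 + 73 \left(5 - 4\right) 3 = 153 + 73 \cdot 1 \cdot 3 = 153 + 73 \cdot 3 = 153 + 219 = 372$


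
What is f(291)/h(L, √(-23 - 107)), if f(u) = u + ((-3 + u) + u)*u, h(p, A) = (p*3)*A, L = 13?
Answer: -5626*I*√130/169 ≈ -379.56*I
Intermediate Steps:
h(p, A) = 3*A*p (h(p, A) = (3*p)*A = 3*A*p)
f(u) = u + u*(-3 + 2*u) (f(u) = u + (-3 + 2*u)*u = u + u*(-3 + 2*u))
f(291)/h(L, √(-23 - 107)) = (2*291*(-1 + 291))/((3*√(-23 - 107)*13)) = (2*291*290)/((3*√(-130)*13)) = 168780/((3*(I*√130)*13)) = 168780/((39*I*√130)) = 168780*(-I*√130/5070) = -5626*I*√130/169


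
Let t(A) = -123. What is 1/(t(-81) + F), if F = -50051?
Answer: -1/50174 ≈ -1.9931e-5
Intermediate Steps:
1/(t(-81) + F) = 1/(-123 - 50051) = 1/(-50174) = -1/50174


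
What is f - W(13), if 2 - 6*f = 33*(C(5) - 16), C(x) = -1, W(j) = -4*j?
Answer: 875/6 ≈ 145.83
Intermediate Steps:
f = 563/6 (f = 1/3 - 11*(-1 - 16)/2 = 1/3 - 11*(-17)/2 = 1/3 - 1/6*(-561) = 1/3 + 187/2 = 563/6 ≈ 93.833)
f - W(13) = 563/6 - (-4)*13 = 563/6 - 1*(-52) = 563/6 + 52 = 875/6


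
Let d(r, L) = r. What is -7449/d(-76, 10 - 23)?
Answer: 7449/76 ≈ 98.013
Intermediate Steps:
-7449/d(-76, 10 - 23) = -7449/(-76) = -7449*(-1/76) = 7449/76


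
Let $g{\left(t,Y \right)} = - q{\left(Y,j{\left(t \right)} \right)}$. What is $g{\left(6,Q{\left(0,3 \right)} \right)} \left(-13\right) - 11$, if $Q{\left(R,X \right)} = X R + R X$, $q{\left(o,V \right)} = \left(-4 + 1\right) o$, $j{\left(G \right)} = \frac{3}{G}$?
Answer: $-11$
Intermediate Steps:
$q{\left(o,V \right)} = - 3 o$
$Q{\left(R,X \right)} = 2 R X$ ($Q{\left(R,X \right)} = R X + R X = 2 R X$)
$g{\left(t,Y \right)} = 3 Y$ ($g{\left(t,Y \right)} = - \left(-3\right) Y = 3 Y$)
$g{\left(6,Q{\left(0,3 \right)} \right)} \left(-13\right) - 11 = 3 \cdot 2 \cdot 0 \cdot 3 \left(-13\right) - 11 = 3 \cdot 0 \left(-13\right) - 11 = 0 \left(-13\right) - 11 = 0 - 11 = -11$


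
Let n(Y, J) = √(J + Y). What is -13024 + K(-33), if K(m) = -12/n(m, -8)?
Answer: -13024 + 12*I*√41/41 ≈ -13024.0 + 1.8741*I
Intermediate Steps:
K(m) = -12/√(-8 + m)
-13024 + K(-33) = -13024 - 12/√(-8 - 33) = -13024 - (-12)*I*√41/41 = -13024 + 12*I*√41/41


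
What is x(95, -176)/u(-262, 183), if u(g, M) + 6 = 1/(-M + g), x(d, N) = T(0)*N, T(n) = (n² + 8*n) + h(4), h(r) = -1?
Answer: -78320/2671 ≈ -29.322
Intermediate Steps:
T(n) = -1 + n² + 8*n (T(n) = (n² + 8*n) - 1 = -1 + n² + 8*n)
x(d, N) = -N (x(d, N) = (-1 + 0² + 8*0)*N = (-1 + 0 + 0)*N = -N)
u(g, M) = -6 + 1/(g - M) (u(g, M) = -6 + 1/(-M + g) = -6 + 1/(g - M))
x(95, -176)/u(-262, 183) = (-1*(-176))/(((-1 - 6*183 + 6*(-262))/(183 - 1*(-262)))) = 176/(((-1 - 1098 - 1572)/(183 + 262))) = 176/((-2671/445)) = 176/(((1/445)*(-2671))) = 176/(-2671/445) = 176*(-445/2671) = -78320/2671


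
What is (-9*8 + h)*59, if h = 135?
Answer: 3717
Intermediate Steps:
(-9*8 + h)*59 = (-9*8 + 135)*59 = (-72 + 135)*59 = 63*59 = 3717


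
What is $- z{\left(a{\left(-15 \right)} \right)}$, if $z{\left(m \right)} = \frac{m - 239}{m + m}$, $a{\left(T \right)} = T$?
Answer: $- \frac{127}{15} \approx -8.4667$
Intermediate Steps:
$z{\left(m \right)} = \frac{-239 + m}{2 m}$
$- z{\left(a{\left(-15 \right)} \right)} = - \frac{-239 - 15}{2 \left(-15\right)} = - \frac{\left(-1\right) \left(-254\right)}{2 \cdot 15} = \left(-1\right) \frac{127}{15} = - \frac{127}{15}$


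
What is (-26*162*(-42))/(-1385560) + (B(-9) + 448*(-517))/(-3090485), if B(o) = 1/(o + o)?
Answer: -2161926541/40998374010 ≈ -0.052732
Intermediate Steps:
B(o) = 1/(2*o)
(-26*162*(-42))/(-1385560) + (B(-9) + 448*(-517))/(-3090485) = (-26*162*(-42))/(-1385560) + ((1/2)/(-9) + 448*(-517))/(-3090485) = -4212*(-42)*(-1/1385560) + ((1/2)*(-1/9) - 231616)*(-1/3090485) = 176904*(-1/1385560) + (-1/18 - 231616)*(-1/3090485) = -22113/173195 - 4169089/18*(-1/3090485) = -22113/173195 + 4169089/55628730 = -2161926541/40998374010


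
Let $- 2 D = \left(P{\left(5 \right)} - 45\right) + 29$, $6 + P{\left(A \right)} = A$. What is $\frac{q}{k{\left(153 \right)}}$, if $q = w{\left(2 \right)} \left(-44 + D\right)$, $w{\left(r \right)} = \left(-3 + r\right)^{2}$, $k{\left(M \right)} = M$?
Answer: $- \frac{71}{306} \approx -0.23203$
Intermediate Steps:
$P{\left(A \right)} = -6 + A$
$D = \frac{17}{2}$ ($D = - \frac{\left(\left(-6 + 5\right) - 45\right) + 29}{2} = - \frac{\left(-1 - 45\right) + 29}{2} = - \frac{-46 + 29}{2} = \left(- \frac{1}{2}\right) \left(-17\right) = \frac{17}{2} \approx 8.5$)
$q = - \frac{71}{2}$ ($q = \left(-3 + 2\right)^{2} \left(-44 + \frac{17}{2}\right) = \left(-1\right)^{2} \left(- \frac{71}{2}\right) = 1 \left(- \frac{71}{2}\right) = - \frac{71}{2} \approx -35.5$)
$\frac{q}{k{\left(153 \right)}} = - \frac{71}{2 \cdot 153} = \left(- \frac{71}{2}\right) \frac{1}{153} = - \frac{71}{306}$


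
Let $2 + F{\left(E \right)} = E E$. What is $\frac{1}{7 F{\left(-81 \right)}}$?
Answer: $\frac{1}{45913} \approx 2.178 \cdot 10^{-5}$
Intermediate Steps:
$F{\left(E \right)} = -2 + E^{2}$ ($F{\left(E \right)} = -2 + E E = -2 + E^{2}$)
$\frac{1}{7 F{\left(-81 \right)}} = \frac{1}{7 \left(-2 + \left(-81\right)^{2}\right)} = \frac{1}{7 \left(-2 + 6561\right)} = \frac{1}{7 \cdot 6559} = \frac{1}{45913}$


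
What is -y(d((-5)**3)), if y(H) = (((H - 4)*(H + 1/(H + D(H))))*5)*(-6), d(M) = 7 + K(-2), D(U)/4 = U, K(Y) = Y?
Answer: 756/5 ≈ 151.20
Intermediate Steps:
D(U) = 4*U
d(M) = 5 (d(M) = 7 - 2 = 5)
y(H) = -30*(-4 + H)*(H + 1/(5*H)) (y(H) = (((H - 4)*(H + 1/(H + 4*H)))*5)*(-6) = (((-4 + H)*(H + 1/(5*H)))*5)*(-6) = (5*(-4 + H)*(H + 1/(5*H)))*(-6) = -30*(-4 + H)*(H + 1/(5*H)))
-y(d((-5)**3)) = -(-6 - 30*5**2 + 24/5 + 120*5) = -(-6 - 30*25 + 24*(1/5) + 600) = -(-6 - 750 + 24/5 + 600) = -1*(-756/5) = 756/5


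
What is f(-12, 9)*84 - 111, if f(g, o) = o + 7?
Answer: 1233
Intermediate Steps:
f(g, o) = 7 + o
f(-12, 9)*84 - 111 = (7 + 9)*84 - 111 = 16*84 - 111 = 1344 - 111 = 1233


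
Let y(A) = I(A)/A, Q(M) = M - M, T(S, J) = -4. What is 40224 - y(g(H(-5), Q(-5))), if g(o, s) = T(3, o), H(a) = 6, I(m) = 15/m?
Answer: 643569/16 ≈ 40223.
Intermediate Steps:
Q(M) = 0
g(o, s) = -4
y(A) = 15/A**2 (y(A) = (15/A)/A = 15/A**2)
40224 - y(g(H(-5), Q(-5))) = 40224 - 15/(-4)**2 = 40224 - 15/16 = 643569/16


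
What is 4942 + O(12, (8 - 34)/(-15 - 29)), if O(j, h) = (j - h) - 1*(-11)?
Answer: 109217/22 ≈ 4964.4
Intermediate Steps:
O(j, h) = 11 + j - h (O(j, h) = (j - h) + 11 = 11 + j - h)
4942 + O(12, (8 - 34)/(-15 - 29)) = 4942 + (11 + 12 - (8 - 34)/(-15 - 29)) = 4942 + (11 + 12 - (-26)/(-44)) = 4942 + (11 + 12 - (-26)*(-1)/44) = 4942 + (11 + 12 - 1*13/22) = 4942 + (11 + 12 - 13/22) = 4942 + 493/22 = 109217/22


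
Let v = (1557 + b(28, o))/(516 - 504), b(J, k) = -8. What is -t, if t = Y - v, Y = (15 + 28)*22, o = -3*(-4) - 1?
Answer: -9803/12 ≈ -816.92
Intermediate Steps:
o = 11 (o = 12 - 1 = 11)
Y = 946 (Y = 43*22 = 946)
v = 1549/12 (v = (1557 - 8)/(516 - 504) = 1549/12 ≈ 129.08)
t = 9803/12 (t = 946 - 1*1549/12 = 946 - 1549/12 = 9803/12 ≈ 816.92)
-t = -1*9803/12 = -9803/12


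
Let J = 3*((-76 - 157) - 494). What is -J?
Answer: 2181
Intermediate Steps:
J = -2181 (J = 3*(-233 - 494) = 3*(-727) = -2181)
-J = -1*(-2181) = 2181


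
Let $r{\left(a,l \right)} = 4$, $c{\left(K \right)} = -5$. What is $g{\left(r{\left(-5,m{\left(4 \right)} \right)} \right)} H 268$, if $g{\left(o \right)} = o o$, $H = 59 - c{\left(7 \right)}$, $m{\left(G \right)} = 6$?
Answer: $274432$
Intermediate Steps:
$H = 64$ ($H = 59 - -5 = 59 + 5 = 64$)
$g{\left(o \right)} = o^{2}$
$g{\left(r{\left(-5,m{\left(4 \right)} \right)} \right)} H 268 = 4^{2} \cdot 64 \cdot 268 = 16 \cdot 17152 = 274432$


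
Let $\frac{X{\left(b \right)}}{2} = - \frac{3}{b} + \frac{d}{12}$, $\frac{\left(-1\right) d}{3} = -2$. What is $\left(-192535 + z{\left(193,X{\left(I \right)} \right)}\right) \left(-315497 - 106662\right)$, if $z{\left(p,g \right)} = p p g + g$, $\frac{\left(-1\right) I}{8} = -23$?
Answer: $\frac{3039116308615}{46} \approx 6.6068 \cdot 10^{10}$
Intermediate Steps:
$I = 184$ ($I = \left(-8\right) \left(-23\right) = 184$)
$d = 6$ ($d = \left(-3\right) \left(-2\right) = 6$)
$X{\left(b \right)} = 1 - \frac{6}{b}$ ($X{\left(b \right)} = 2 \left(- \frac{3}{b} + \frac{6}{12}\right) = 2 \left(- \frac{3}{b} + 6 \cdot \frac{1}{12}\right) = 2 \left(- \frac{3}{b} + \frac{1}{2}\right) = 2 \left(\frac{1}{2} - \frac{3}{b}\right) = 1 - \frac{6}{b}$)
$z{\left(p,g \right)} = g + g p^{2}$ ($z{\left(p,g \right)} = p^{2} g + g = g p^{2} + g = g + g p^{2}$)
$\left(-192535 + z{\left(193,X{\left(I \right)} \right)}\right) \left(-315497 - 106662\right) = \left(-192535 + \frac{-6 + 184}{184} \left(1 + 193^{2}\right)\right) \left(-315497 - 106662\right) = \left(-192535 + \frac{1}{184} \cdot 178 \left(1 + 37249\right)\right) \left(-422159\right) = \left(-192535 + \frac{89}{92} \cdot 37250\right) \left(-422159\right) = \left(-192535 + \frac{1657625}{46}\right) \left(-422159\right) = \left(- \frac{7198985}{46}\right) \left(-422159\right) = \frac{3039116308615}{46}$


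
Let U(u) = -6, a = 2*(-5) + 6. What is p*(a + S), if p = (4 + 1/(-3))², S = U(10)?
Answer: -1210/9 ≈ -134.44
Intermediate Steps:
a = -4 (a = -10 + 6 = -4)
S = -6
p = 121/9 (p = (4 - ⅓)² = (11/3)² = 121/9 ≈ 13.444)
p*(a + S) = 121*(-4 - 6)/9 = (121/9)*(-10) = -1210/9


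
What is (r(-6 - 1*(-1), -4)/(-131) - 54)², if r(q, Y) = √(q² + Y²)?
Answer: (7074 + √41)²/17161 ≈ 2921.3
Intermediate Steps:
r(q, Y) = √(Y² + q²)
(r(-6 - 1*(-1), -4)/(-131) - 54)² = (√((-4)² + (-6 - 1*(-1))²)/(-131) - 54)² = (√(16 + (-6 + 1)²)*(-1/131) - 54)² = (√(16 + (-5)²)*(-1/131) - 54)² = (√(16 + 25)*(-1/131) - 54)² = (√41*(-1/131) - 54)² = (-√41/131 - 54)² = (-54 - √41/131)²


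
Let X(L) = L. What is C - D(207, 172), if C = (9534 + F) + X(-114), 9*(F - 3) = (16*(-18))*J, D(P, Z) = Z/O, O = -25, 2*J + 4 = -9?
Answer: 240947/25 ≈ 9637.9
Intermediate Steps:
J = -13/2 (J = -2 + (½)*(-9) = -2 - 9/2 = -13/2 ≈ -6.5000)
D(P, Z) = -Z/25 (D(P, Z) = Z/(-25) = Z*(-1/25) = -Z/25)
F = 211 (F = 3 + ((16*(-18))*(-13/2))/9 = 3 + (-288*(-13/2))/9 = 3 + (⅑)*1872 = 3 + 208 = 211)
C = 9631 (C = (9534 + 211) - 114 = 9745 - 114 = 9631)
C - D(207, 172) = 9631 - (-1)*172/25 = 9631 - 1*(-172/25) = 9631 + 172/25 = 240947/25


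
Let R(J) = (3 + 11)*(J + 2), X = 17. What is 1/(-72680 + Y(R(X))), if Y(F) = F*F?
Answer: -1/1924 ≈ -0.00051975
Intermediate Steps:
R(J) = 28 + 14*J (R(J) = 14*(2 + J) = 28 + 14*J)
Y(F) = F²
1/(-72680 + Y(R(X))) = 1/(-72680 + (28 + 14*17)²) = 1/(-72680 + (28 + 238)²) = 1/(-72680 + 266²) = 1/(-72680 + 70756) = 1/(-1924) = -1/1924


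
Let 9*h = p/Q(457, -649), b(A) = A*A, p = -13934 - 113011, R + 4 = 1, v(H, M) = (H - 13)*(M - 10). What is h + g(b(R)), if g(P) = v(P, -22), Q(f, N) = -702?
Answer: 7997/54 ≈ 148.09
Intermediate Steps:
v(H, M) = (-13 + H)*(-10 + M)
R = -3 (R = -4 + 1 = -3)
p = -126945
b(A) = A**2
g(P) = 416 - 32*P (g(P) = 130 - 13*(-22) - 10*P + P*(-22) = 130 + 286 - 10*P - 22*P = 416 - 32*P)
h = 1085/54 (h = (-126945/(-702))/9 = (-126945*(-1/702))/9 = (1/9)*(1085/6) = 1085/54 ≈ 20.093)
h + g(b(R)) = 1085/54 + (416 - 32*(-3)**2) = 1085/54 + (416 - 32*9) = 1085/54 + (416 - 288) = 1085/54 + 128 = 7997/54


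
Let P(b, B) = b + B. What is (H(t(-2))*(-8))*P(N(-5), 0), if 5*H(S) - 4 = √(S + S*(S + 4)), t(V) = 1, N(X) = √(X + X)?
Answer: 8*I*√10*(-4 - √6)/5 ≈ -32.632*I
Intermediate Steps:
N(X) = √2*√X (N(X) = √(2*X) = √2*√X)
P(b, B) = B + b
H(S) = ⅘ + √(S + S*(4 + S))/5 (H(S) = ⅘ + √(S + S*(S + 4))/5 = ⅘ + √(S + S*(4 + S))/5)
(H(t(-2))*(-8))*P(N(-5), 0) = ((⅘ + √(1*(5 + 1))/5)*(-8))*(0 + √2*√(-5)) = ((⅘ + √(1*6)/5)*(-8))*(0 + √2*(I*√5)) = ((⅘ + √6/5)*(-8))*(0 + I*√10) = (-32/5 - 8*√6/5)*(I*√10) = I*√10*(-32/5 - 8*√6/5)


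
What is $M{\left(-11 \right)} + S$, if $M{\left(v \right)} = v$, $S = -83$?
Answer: $-94$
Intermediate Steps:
$M{\left(-11 \right)} + S = -11 - 83 = -94$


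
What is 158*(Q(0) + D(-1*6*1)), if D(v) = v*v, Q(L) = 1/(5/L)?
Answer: 5688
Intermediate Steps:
Q(L) = L/5
D(v) = v**2
158*(Q(0) + D(-1*6*1)) = 158*((1/5)*0 + (-1*6*1)**2) = 158*(0 + (-6*1)**2) = 158*(0 + (-6)**2) = 158*(0 + 36) = 158*36 = 5688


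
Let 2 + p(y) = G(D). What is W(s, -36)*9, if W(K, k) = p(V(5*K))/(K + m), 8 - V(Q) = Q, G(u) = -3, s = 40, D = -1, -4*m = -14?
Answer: -30/29 ≈ -1.0345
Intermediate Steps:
m = 7/2 (m = -1/4*(-14) = 7/2 ≈ 3.5000)
V(Q) = 8 - Q
p(y) = -5 (p(y) = -2 - 3 = -5)
W(K, k) = -5/(7/2 + K) (W(K, k) = -5/(K + 7/2) = -5/(7/2 + K))
W(s, -36)*9 = -10/(7 + 2*40)*9 = -10/(7 + 80)*9 = -10/87*9 = -30/29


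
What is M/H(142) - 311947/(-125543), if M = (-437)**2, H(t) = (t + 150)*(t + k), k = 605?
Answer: 92017948595/27383941332 ≈ 3.3603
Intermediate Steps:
H(t) = (150 + t)*(605 + t) (H(t) = (t + 150)*(t + 605) = (150 + t)*(605 + t))
M = 190969
M/H(142) - 311947/(-125543) = 190969/(90750 + 142**2 + 755*142) - 311947/(-125543) = 190969/(90750 + 20164 + 107210) - 311947*(-1/125543) = 190969/218124 + 311947/125543 = 92017948595/27383941332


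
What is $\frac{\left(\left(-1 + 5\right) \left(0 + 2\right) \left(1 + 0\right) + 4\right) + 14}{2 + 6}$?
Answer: $\frac{13}{4} \approx 3.25$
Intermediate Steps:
$\frac{\left(\left(-1 + 5\right) \left(0 + 2\right) \left(1 + 0\right) + 4\right) + 14}{2 + 6} = \frac{\left(4 \cdot 2 \cdot 1 + 4\right) + 14}{8} = \frac{\left(8 \cdot 1 + 4\right) + 14}{8} = \frac{\left(8 + 4\right) + 14}{8} = \frac{12 + 14}{8} = \frac{1}{8} \cdot 26 = \frac{13}{4}$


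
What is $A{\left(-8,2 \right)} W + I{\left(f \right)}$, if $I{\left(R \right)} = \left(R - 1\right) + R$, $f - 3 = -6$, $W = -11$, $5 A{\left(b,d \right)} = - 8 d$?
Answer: $\frac{141}{5} \approx 28.2$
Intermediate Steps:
$A{\left(b,d \right)} = - \frac{8 d}{5}$ ($A{\left(b,d \right)} = \frac{\left(-8\right) d}{5} = - \frac{8 d}{5}$)
$f = -3$ ($f = 3 - 6 = -3$)
$I{\left(R \right)} = -1 + 2 R$ ($I{\left(R \right)} = \left(-1 + R\right) + R = -1 + 2 R$)
$A{\left(-8,2 \right)} W + I{\left(f \right)} = \left(- \frac{8}{5}\right) 2 \left(-11\right) + \left(-1 + 2 \left(-3\right)\right) = \left(- \frac{16}{5}\right) \left(-11\right) - 7 = \frac{176}{5} - 7 = \frac{141}{5}$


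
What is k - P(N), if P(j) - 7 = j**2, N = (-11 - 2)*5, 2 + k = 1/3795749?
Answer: -16071201265/3795749 ≈ -4234.0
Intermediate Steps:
k = -7591497/3795749 (k = -2 + 1/3795749 = -7591497/3795749 ≈ -2.0000)
N = -65 (N = -13*5 = -65)
P(j) = 7 + j**2
k - P(N) = -7591497/3795749 - (7 + (-65)**2) = -7591497/3795749 - (7 + 4225) = -7591497/3795749 - 1*4232 = -7591497/3795749 - 4232 = -16071201265/3795749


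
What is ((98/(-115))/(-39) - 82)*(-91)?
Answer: 2573704/345 ≈ 7460.0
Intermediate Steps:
((98/(-115))/(-39) - 82)*(-91) = ((98*(-1/115))*(-1/39) - 82)*(-91) = (-98/115*(-1/39) - 82)*(-91) = (98/4485 - 82)*(-91) = -367672/4485*(-91) = 2573704/345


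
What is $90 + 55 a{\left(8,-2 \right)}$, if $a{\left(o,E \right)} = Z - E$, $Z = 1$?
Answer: $255$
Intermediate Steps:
$a{\left(o,E \right)} = 1 - E$
$90 + 55 a{\left(8,-2 \right)} = 90 + 55 \left(1 - -2\right) = 90 + 55 \left(1 + 2\right) = 90 + 55 \cdot 3 = 90 + 165 = 255$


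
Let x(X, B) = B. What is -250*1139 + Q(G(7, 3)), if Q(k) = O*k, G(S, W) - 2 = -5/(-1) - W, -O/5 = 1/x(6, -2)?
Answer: -284740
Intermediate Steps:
O = 5/2 (O = -5/(-2) = -5*(-½) = 5/2 ≈ 2.5000)
G(S, W) = 7 - W (G(S, W) = 2 + (-5/(-1) - W) = 2 + (-5*(-1) - W) = 2 + (5 - W) = 7 - W)
Q(k) = 5*k/2
-250*1139 + Q(G(7, 3)) = -250*1139 + 5*(7 - 1*3)/2 = -284750 + 5*(7 - 3)/2 = -284750 + (5/2)*4 = -284750 + 10 = -284740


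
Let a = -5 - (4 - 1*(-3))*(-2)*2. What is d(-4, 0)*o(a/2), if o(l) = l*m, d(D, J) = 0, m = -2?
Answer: 0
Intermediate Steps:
a = 23 (a = -5 - (4 + 3)*(-2)*2 = -5 - 7*(-2)*2 = -5 - (-14)*2 = -5 - 1*(-28) = -5 + 28 = 23)
o(l) = -2*l (o(l) = l*(-2) = -2*l)
d(-4, 0)*o(a/2) = 0*(-46/2) = 0*(-2*23/2) = 0*(-23) = 0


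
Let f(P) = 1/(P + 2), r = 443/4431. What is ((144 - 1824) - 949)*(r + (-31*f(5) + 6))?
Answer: -2781482/633 ≈ -4394.1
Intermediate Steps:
r = 443/4431 (r = 443*(1/4431) = 443/4431 ≈ 0.099977)
f(P) = 1/(2 + P)
((144 - 1824) - 949)*(r + (-31*f(5) + 6)) = ((144 - 1824) - 949)*(443/4431 + (-31/(2 + 5) + 6)) = (-1680 - 949)*(443/4431 + (-31/7 + 6)) = -2629*(443/4431 + (-31*⅐ + 6)) = -2629*(443/4431 + (-31/7 + 6)) = -2629*(443/4431 + 11/7) = -2629*1058/633 = -2781482/633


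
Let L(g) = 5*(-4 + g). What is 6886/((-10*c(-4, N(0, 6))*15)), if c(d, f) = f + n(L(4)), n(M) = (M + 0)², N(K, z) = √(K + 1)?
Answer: -3443/75 ≈ -45.907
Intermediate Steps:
L(g) = -20 + 5*g
N(K, z) = √(1 + K)
n(M) = M²
c(d, f) = f (c(d, f) = f + (-20 + 5*4)² = f + (-20 + 20)² = f + 0² = f + 0 = f)
6886/((-10*c(-4, N(0, 6))*15)) = 6886/((-10*√(1 + 0)*15)) = 6886/((-10*√1*15)) = 6886/((-10*1*15)) = 6886/((-10*15)) = 6886/(-150) = 6886*(-1/150) = -3443/75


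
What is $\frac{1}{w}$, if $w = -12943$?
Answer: $- \frac{1}{12943} \approx -7.7262 \cdot 10^{-5}$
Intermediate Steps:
$\frac{1}{w} = \frac{1}{-12943} = - \frac{1}{12943}$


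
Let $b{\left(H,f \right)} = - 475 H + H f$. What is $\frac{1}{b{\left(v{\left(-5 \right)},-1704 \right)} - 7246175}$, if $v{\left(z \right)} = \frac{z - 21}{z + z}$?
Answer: $- \frac{5}{36259202} \approx -1.379 \cdot 10^{-7}$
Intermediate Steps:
$v{\left(z \right)} = \frac{-21 + z}{2 z}$
$\frac{1}{b{\left(v{\left(-5 \right)},-1704 \right)} - 7246175} = \frac{1}{\frac{-21 - 5}{2 \left(-5\right)} \left(-475 - 1704\right) - 7246175} = \frac{1}{\frac{1}{2} \left(- \frac{1}{5}\right) \left(-26\right) \left(-2179\right) - 7246175} = \frac{1}{\frac{13}{5} \left(-2179\right) - 7246175} = \frac{1}{- \frac{28327}{5} - 7246175} = \frac{1}{- \frac{36259202}{5}} = - \frac{5}{36259202}$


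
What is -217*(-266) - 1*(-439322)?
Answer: 497044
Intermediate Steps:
-217*(-266) - 1*(-439322) = 57722 + 439322 = 497044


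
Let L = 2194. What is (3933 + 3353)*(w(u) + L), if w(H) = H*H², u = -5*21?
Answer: -8418470266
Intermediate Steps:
u = -105
w(H) = H³
(3933 + 3353)*(w(u) + L) = (3933 + 3353)*((-105)³ + 2194) = 7286*(-1157625 + 2194) = 7286*(-1155431) = -8418470266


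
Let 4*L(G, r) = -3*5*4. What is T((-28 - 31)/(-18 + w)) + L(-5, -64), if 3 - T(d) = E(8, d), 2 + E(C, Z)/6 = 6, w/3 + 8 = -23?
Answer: -36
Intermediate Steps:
w = -93 (w = -24 + 3*(-23) = -24 - 69 = -93)
L(G, r) = -15 (L(G, r) = (-3*5*4)/4 = (-15*4)/4 = (¼)*(-60) = -15)
E(C, Z) = 24 (E(C, Z) = -12 + 6*6 = -12 + 36 = 24)
T(d) = -21 (T(d) = 3 - 1*24 = 3 - 24 = -21)
T((-28 - 31)/(-18 + w)) + L(-5, -64) = -21 - 15 = -36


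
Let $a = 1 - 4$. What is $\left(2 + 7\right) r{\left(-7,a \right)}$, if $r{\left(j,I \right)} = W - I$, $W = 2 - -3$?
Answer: $72$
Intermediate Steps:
$W = 5$ ($W = 2 + 3 = 5$)
$a = -3$ ($a = 1 - 4 = -3$)
$r{\left(j,I \right)} = 5 - I$
$\left(2 + 7\right) r{\left(-7,a \right)} = \left(2 + 7\right) \left(5 - -3\right) = 9 \left(5 + 3\right) = 9 \cdot 8 = 72$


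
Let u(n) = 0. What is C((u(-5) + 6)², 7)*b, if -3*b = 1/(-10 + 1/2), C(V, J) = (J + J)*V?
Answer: 336/19 ≈ 17.684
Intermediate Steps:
C(V, J) = 2*J*V (C(V, J) = (2*J)*V = 2*J*V)
b = 2/57 (b = -1/(3*(-10 + 1/2)) = -1/(3*(-10 + ½)) = -1/(3*(-19/2)) = -⅓*(-2/19) = 2/57 ≈ 0.035088)
C((u(-5) + 6)², 7)*b = (2*7*(0 + 6)²)*(2/57) = (2*7*6²)*(2/57) = (2*7*36)*(2/57) = 504*(2/57) = 336/19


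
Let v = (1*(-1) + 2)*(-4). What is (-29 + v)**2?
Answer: 1089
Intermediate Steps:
v = -4 (v = (-1 + 2)*(-4) = 1*(-4) = -4)
(-29 + v)**2 = (-29 - 4)**2 = (-33)**2 = 1089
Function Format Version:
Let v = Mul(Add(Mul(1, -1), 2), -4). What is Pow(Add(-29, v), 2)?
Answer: 1089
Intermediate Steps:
v = -4 (v = Mul(Add(-1, 2), -4) = Mul(1, -4) = -4)
Pow(Add(-29, v), 2) = Pow(Add(-29, -4), 2) = Pow(-33, 2) = 1089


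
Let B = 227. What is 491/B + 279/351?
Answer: 26186/8853 ≈ 2.9579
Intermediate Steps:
491/B + 279/351 = 491/227 + 279/351 = 491*(1/227) + 279*(1/351) = 491/227 + 31/39 = 26186/8853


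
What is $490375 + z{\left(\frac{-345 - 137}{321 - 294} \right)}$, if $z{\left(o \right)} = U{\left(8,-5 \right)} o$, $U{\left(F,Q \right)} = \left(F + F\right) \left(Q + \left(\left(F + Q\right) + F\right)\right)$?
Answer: $\frac{4397951}{9} \approx 4.8866 \cdot 10^{5}$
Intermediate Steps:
$U{\left(F,Q \right)} = 2 F \left(2 F + 2 Q\right)$ ($U{\left(F,Q \right)} = 2 F \left(Q + \left(Q + 2 F\right)\right) = 2 F \left(2 F + 2 Q\right)$)
$z{\left(o \right)} = 96 o$ ($z{\left(o \right)} = 4 \cdot 8 \left(8 - 5\right) o = 4 \cdot 8 \cdot 3 o = 96 o$)
$490375 + z{\left(\frac{-345 - 137}{321 - 294} \right)} = 490375 + 96 \frac{-345 - 137}{321 - 294} = 490375 + 96 \left(- \frac{482}{27}\right) = 490375 - \frac{15424}{9} = \frac{4397951}{9}$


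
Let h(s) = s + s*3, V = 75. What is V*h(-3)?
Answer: -900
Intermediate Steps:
h(s) = 4*s (h(s) = s + 3*s = 4*s)
V*h(-3) = 75*(4*(-3)) = 75*(-12) = -900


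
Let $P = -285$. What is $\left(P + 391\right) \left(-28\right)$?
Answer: $-2968$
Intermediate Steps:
$\left(P + 391\right) \left(-28\right) = \left(-285 + 391\right) \left(-28\right) = 106 \left(-28\right) = -2968$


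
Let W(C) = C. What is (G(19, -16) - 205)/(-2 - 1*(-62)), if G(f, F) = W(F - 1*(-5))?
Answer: -18/5 ≈ -3.6000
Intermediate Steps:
G(f, F) = 5 + F (G(f, F) = F - 1*(-5) = F + 5 = 5 + F)
(G(19, -16) - 205)/(-2 - 1*(-62)) = ((5 - 16) - 205)/(-2 - 1*(-62)) = (-11 - 205)/(-2 + 62) = -216/60 = -216*1/60 = -18/5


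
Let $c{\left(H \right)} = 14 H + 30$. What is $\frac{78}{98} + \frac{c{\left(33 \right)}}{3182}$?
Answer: $\frac{74103}{77959} \approx 0.95054$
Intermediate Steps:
$c{\left(H \right)} = 30 + 14 H$
$\frac{78}{98} + \frac{c{\left(33 \right)}}{3182} = \frac{78}{98} + \frac{30 + 14 \cdot 33}{3182} = 78 \cdot \frac{1}{98} + \left(30 + 462\right) \frac{1}{3182} = \frac{39}{49} + 492 \cdot \frac{1}{3182} = \frac{39}{49} + \frac{246}{1591} = \frac{74103}{77959}$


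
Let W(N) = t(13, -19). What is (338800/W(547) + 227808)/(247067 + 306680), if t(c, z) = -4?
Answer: 143108/553747 ≈ 0.25844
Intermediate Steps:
W(N) = -4
(338800/W(547) + 227808)/(247067 + 306680) = (338800/(-4) + 227808)/(247067 + 306680) = (338800*(-¼) + 227808)/553747 = (-84700 + 227808)*(1/553747) = 143108*(1/553747) = 143108/553747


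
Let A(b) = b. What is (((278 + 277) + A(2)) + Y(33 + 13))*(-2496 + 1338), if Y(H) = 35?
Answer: -685536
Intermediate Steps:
(((278 + 277) + A(2)) + Y(33 + 13))*(-2496 + 1338) = (((278 + 277) + 2) + 35)*(-2496 + 1338) = ((555 + 2) + 35)*(-1158) = (557 + 35)*(-1158) = 592*(-1158) = -685536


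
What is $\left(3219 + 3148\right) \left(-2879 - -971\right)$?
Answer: $-12148236$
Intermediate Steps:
$\left(3219 + 3148\right) \left(-2879 - -971\right) = 6367 \left(-2879 + \left(-1254 + 2225\right)\right) = 6367 \left(-2879 + 971\right) = 6367 \left(-1908\right) = -12148236$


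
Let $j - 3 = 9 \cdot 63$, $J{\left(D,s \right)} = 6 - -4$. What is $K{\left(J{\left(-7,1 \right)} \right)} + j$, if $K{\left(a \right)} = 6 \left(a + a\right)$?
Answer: $690$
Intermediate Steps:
$J{\left(D,s \right)} = 10$ ($J{\left(D,s \right)} = 6 + 4 = 10$)
$K{\left(a \right)} = 12 a$ ($K{\left(a \right)} = 6 \cdot 2 a = 12 a$)
$j = 570$ ($j = 3 + 9 \cdot 63 = 3 + 567 = 570$)
$K{\left(J{\left(-7,1 \right)} \right)} + j = 12 \cdot 10 + 570 = 120 + 570 = 690$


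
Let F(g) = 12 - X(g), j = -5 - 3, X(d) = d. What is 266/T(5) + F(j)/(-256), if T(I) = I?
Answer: 16999/320 ≈ 53.122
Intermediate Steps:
j = -8
F(g) = 12 - g
266/T(5) + F(j)/(-256) = 266/5 + (12 - 1*(-8))/(-256) = 266*(⅕) + (12 + 8)*(-1/256) = 266/5 + 20*(-1/256) = 266/5 - 5/64 = 16999/320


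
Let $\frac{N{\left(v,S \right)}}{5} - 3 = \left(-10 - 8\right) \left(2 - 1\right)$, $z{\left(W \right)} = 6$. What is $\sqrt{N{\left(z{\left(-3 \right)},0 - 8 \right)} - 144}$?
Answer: $i \sqrt{219} \approx 14.799 i$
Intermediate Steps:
$N{\left(v,S \right)} = -75$ ($N{\left(v,S \right)} = 15 + 5 \left(-10 - 8\right) \left(2 - 1\right) = 15 + 5 \left(\left(-18\right) 1\right) = 15 + 5 \left(-18\right) = 15 - 90 = -75$)
$\sqrt{N{\left(z{\left(-3 \right)},0 - 8 \right)} - 144} = \sqrt{-75 - 144} = \sqrt{-219} = i \sqrt{219}$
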